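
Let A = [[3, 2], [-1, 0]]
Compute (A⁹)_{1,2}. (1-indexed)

tr A = 3 and det A = 2, so the characteristic polynomial is λ² − (3)λ + (2) with roots 2 and 1.
Eigenvectors give P = [[2, -1], [-1, 1]] with P⁻¹ = [[1, 1], [1, 2]], and A = P·diag(2, 1)·P⁻¹.
Then A⁹ = P·diag(512, 1)·P⁻¹ = [[1024, -1], [-512, 1]] · [[1, 1], [1, 2]] = [[1023, 1022], [-511, -510]].

1022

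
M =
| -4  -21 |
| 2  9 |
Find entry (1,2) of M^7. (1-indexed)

-43239

tr M = 5 and det M = 6, so the characteristic polynomial is λ² − (5)λ + (6) with roots 3 and 2.
Eigenvectors give P = [[-3, 7], [1, -2]] with P⁻¹ = [[2, 7], [1, 3]], and M = P·diag(3, 2)·P⁻¹.
Then M^7 = P·diag(2187, 128)·P⁻¹ = [[-6561, 896], [2187, -256]] · [[2, 7], [1, 3]] = [[-12226, -43239], [4118, 14541]].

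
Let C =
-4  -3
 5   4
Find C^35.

[[-4, -3], [5, 4]]

C² = I (check: tr C = 0 and det C = -1), so C^35 = C since 35 is odd.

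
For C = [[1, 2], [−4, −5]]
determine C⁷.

[[2185, 2186], [−4372, −4373]]

tr C = −4 and det C = 3, so the characteristic polynomial is λ² − (−4)λ + (3) with roots −3 and −1.
Eigenvectors give P = [[1, −1], [−2, 1]] with P⁻¹ = [[−1, −1], [−2, −1]], and C = P·diag(−3, −1)·P⁻¹.
Then C⁷ = P·diag(−2187, −1)·P⁻¹ = [[−2187, 1], [4374, −1]] · [[−1, −1], [−2, −1]] = [[2185, 2186], [−4372, −4373]].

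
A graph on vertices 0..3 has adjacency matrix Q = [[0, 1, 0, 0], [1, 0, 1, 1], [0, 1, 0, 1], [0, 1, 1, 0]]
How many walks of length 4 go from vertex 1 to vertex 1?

11

The number of length-4 walks from vertex 1 to vertex 1 is entry (1,1) of Q⁴, where Q is the adjacency matrix.
Q² = [[1, 0, 1, 1], [0, 3, 1, 1], [1, 1, 2, 1], [1, 1, 1, 2]]
Q³ = [[0, 3, 1, 1], [3, 2, 4, 4], [1, 4, 2, 3], [1, 4, 3, 2]]
Q⁴ = [[3, 2, 4, 4], [2, 11, 6, 6], [4, 6, 7, 6], [4, 6, 6, 7]]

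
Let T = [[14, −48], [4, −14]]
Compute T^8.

tr T = 0 and det T = −4, so the characteristic polynomial is λ² − (0)λ + (−4) with roots 2 and −2.
Eigenvectors give P = [[4, 3], [1, 1]] with P⁻¹ = [[1, −3], [−1, 4]], and T = P·diag(2, −2)·P⁻¹.
Then T^8 = P·diag(256, 256)·P⁻¹ = [[1024, 768], [256, 256]] · [[1, −3], [−1, 4]] = [[256, 0], [0, 256]].

[[256, 0], [0, 256]]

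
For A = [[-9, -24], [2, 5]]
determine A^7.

[[-8745, -26232], [2186, 6557]]

tr A = -4 and det A = 3, so the characteristic polynomial is λ² − (-4)λ + (3) with roots -1 and -3.
Eigenvectors give P = [[-3, 4], [1, -1]] with P⁻¹ = [[1, 4], [1, 3]], and A = P·diag(-1, -3)·P⁻¹.
Then A^7 = P·diag(-1, -2187)·P⁻¹ = [[3, -8748], [-1, 2187]] · [[1, 4], [1, 3]] = [[-8745, -26232], [2186, 6557]].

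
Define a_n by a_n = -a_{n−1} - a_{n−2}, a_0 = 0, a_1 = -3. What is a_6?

With companion matrix B = [[-1, -1], [1, 0]], [a_n, a_{n−1}]ᵀ = B·[a_{n−1}, a_{n−2}]ᵀ, so [a_6, a_5]ᵀ = B^5·[a_1, a_0]ᵀ.
B^5 = [[0, 1], [-1, -1]], giving [a_6, a_5]ᵀ = [[0], [3]].

0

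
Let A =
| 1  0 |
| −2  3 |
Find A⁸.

tr A = 4 and det A = 3, so the characteristic polynomial is λ² − (4)λ + (3) with roots 3 and 1.
Eigenvectors give P = [[0, 1], [−1, 1]] with P⁻¹ = [[1, −1], [1, 0]], and A = P·diag(3, 1)·P⁻¹.
Then A⁸ = P·diag(6561, 1)·P⁻¹ = [[0, 1], [−6561, 1]] · [[1, −1], [1, 0]] = [[1, 0], [−6560, 6561]].

[[1, 0], [−6560, 6561]]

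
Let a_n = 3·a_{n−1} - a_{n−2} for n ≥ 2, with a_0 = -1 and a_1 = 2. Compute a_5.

131

With companion matrix Q = [[3, -1], [1, 0]], [a_n, a_{n−1}]ᵀ = Q·[a_{n−1}, a_{n−2}]ᵀ, so [a_5, a_4]ᵀ = Q⁴·[a_1, a_0]ᵀ.
Q⁴ = [[55, -21], [21, -8]], giving [a_5, a_4]ᵀ = [[131], [50]].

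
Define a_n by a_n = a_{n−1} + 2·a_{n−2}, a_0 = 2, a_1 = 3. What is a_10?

With companion matrix A = [[1, 2], [1, 0]], [a_n, a_{n−1}]ᵀ = A·[a_{n−1}, a_{n−2}]ᵀ, so [a_10, a_9]ᵀ = A^9·[a_1, a_0]ᵀ.
A^9 = [[341, 342], [171, 170]], giving [a_10, a_9]ᵀ = [[1707], [853]].

1707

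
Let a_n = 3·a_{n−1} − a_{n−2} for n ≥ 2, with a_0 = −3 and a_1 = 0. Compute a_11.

20295

With companion matrix C = [[3, −1], [1, 0]], [a_n, a_{n−1}]ᵀ = C·[a_{n−1}, a_{n−2}]ᵀ, so [a_11, a_10]ᵀ = C¹⁰·[a_1, a_0]ᵀ.
C¹⁰ = [[17711, −6765], [6765, −2584]], giving [a_11, a_10]ᵀ = [[20295], [7752]].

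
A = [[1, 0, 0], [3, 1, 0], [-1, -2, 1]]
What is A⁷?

[[1, 0, 0], [21, 1, 0], [-133, -14, 1]]

A = I + N where N = [[0, 0, 0], [3, 0, 0], [-1, -2, 0]] is strictly lower-triangular, so N³ = 0.
(I + N)⁷ = I + 7·N + 21·N² = [[1, 0, 0], [21, 1, 0], [-133, -14, 1]].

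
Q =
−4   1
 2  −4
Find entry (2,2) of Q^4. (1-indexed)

452

Q^2 = [[18, −8], [−16, 18]]
Q^3 = [[−88, 50], [100, −88]]
Q^4 = [[452, −288], [−576, 452]]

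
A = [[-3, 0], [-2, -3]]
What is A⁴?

[[81, 0], [216, 81]]

A² = [[9, 0], [12, 9]]
A³ = [[-27, 0], [-54, -27]]
A⁴ = [[81, 0], [216, 81]]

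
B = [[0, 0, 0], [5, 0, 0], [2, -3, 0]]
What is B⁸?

[[0, 0, 0], [0, 0, 0], [0, 0, 0]]

B is strictly triangular, hence nilpotent: B³ = 0, so B⁸ = 0.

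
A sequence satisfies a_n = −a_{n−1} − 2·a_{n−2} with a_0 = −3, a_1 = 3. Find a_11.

135

With companion matrix Q = [[−1, −2], [1, 0]], [a_n, a_{n−1}]ᵀ = Q·[a_{n−1}, a_{n−2}]ᵀ, so [a_11, a_10]ᵀ = Q¹⁰·[a_1, a_0]ᵀ.
Q¹⁰ = [[23, −22], [11, 34]], giving [a_11, a_10]ᵀ = [[135], [−69]].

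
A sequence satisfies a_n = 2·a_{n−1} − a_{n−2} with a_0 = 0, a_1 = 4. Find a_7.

With companion matrix T = [[2, −1], [1, 0]], [a_n, a_{n−1}]ᵀ = T·[a_{n−1}, a_{n−2}]ᵀ, so [a_7, a_6]ᵀ = T⁶·[a_1, a_0]ᵀ.
T⁶ = [[7, −6], [6, −5]], giving [a_7, a_6]ᵀ = [[28], [24]].

28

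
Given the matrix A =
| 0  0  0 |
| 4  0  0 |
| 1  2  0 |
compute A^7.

[[0, 0, 0], [0, 0, 0], [0, 0, 0]]

A is strictly triangular, hence nilpotent: A^3 = 0, so A^7 = 0.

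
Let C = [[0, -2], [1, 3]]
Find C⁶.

[[-62, -126], [63, 127]]

tr C = 3 and det C = 2, so the characteristic polynomial is λ² − (3)λ + (2) with roots 1 and 2.
Eigenvectors give P = [[-2, -1], [1, 1]] with P⁻¹ = [[-1, -1], [1, 2]], and C = P·diag(1, 2)·P⁻¹.
Then C⁶ = P·diag(1, 64)·P⁻¹ = [[-2, -64], [1, 64]] · [[-1, -1], [1, 2]] = [[-62, -126], [63, 127]].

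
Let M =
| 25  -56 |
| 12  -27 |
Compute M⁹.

tr M = -2 and det M = -3, so the characteristic polynomial is λ² − (-2)λ + (-3) with roots -3 and 1.
Eigenvectors give P = [[-2, -7], [-1, -3]] with P⁻¹ = [[3, -7], [-1, 2]], and M = P·diag(-3, 1)·P⁻¹.
Then M⁹ = P·diag(-19683, 1)·P⁻¹ = [[39366, -7], [19683, -3]] · [[3, -7], [-1, 2]] = [[118105, -275576], [59052, -137787]].

[[118105, -275576], [59052, -137787]]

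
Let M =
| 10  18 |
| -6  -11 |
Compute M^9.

[[1540, 3078], [-1026, -2051]]

tr M = -1 and det M = -2, so the characteristic polynomial is λ² − (-1)λ + (-2) with roots -2 and 1.
Eigenvectors give P = [[3, 2], [-2, -1]] with P⁻¹ = [[-1, -2], [2, 3]], and M = P·diag(-2, 1)·P⁻¹.
Then M^9 = P·diag(-512, 1)·P⁻¹ = [[-1536, 2], [1024, -1]] · [[-1, -2], [2, 3]] = [[1540, 3078], [-1026, -2051]].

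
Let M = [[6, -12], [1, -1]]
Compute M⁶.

tr M = 5 and det M = 6, so the characteristic polynomial is λ² − (5)λ + (6) with roots 2 and 3.
Eigenvectors give P = [[-3, 4], [-1, 1]] with P⁻¹ = [[1, -4], [1, -3]], and M = P·diag(2, 3)·P⁻¹.
Then M⁶ = P·diag(64, 729)·P⁻¹ = [[-192, 2916], [-64, 729]] · [[1, -4], [1, -3]] = [[2724, -7980], [665, -1931]].

[[2724, -7980], [665, -1931]]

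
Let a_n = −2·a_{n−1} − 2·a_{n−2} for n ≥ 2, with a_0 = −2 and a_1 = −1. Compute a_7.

40

With companion matrix Q = [[−2, −2], [1, 0]], [a_n, a_{n−1}]ᵀ = Q·[a_{n−1}, a_{n−2}]ᵀ, so [a_7, a_6]ᵀ = Q⁶·[a_1, a_0]ᵀ.
Q⁶ = [[−8, −16], [8, 8]], giving [a_7, a_6]ᵀ = [[40], [−24]].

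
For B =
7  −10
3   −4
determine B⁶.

tr B = 3 and det B = 2, so the characteristic polynomial is λ² − (3)λ + (2) with roots 2 and 1.
Eigenvectors give P = [[2, −5], [1, −3]] with P⁻¹ = [[3, −5], [1, −2]], and B = P·diag(2, 1)·P⁻¹.
Then B⁶ = P·diag(64, 1)·P⁻¹ = [[128, −5], [64, −3]] · [[3, −5], [1, −2]] = [[379, −630], [189, −314]].

[[379, −630], [189, −314]]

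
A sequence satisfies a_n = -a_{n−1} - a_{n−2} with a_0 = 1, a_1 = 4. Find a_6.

With companion matrix C = [[-1, -1], [1, 0]], [a_n, a_{n−1}]ᵀ = C·[a_{n−1}, a_{n−2}]ᵀ, so [a_6, a_5]ᵀ = C⁵·[a_1, a_0]ᵀ.
C⁵ = [[0, 1], [-1, -1]], giving [a_6, a_5]ᵀ = [[1], [-5]].

1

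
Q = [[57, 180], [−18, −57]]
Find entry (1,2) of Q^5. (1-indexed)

tr Q = 0 and det Q = −9, so the characteristic polynomial is λ² − (0)λ + (−9) with roots −3 and 3.
Eigenvectors give P = [[−3, 10], [1, −3]] with P⁻¹ = [[3, 10], [1, 3]], and Q = P·diag(−3, 3)·P⁻¹.
Then Q^5 = P·diag(−243, 243)·P⁻¹ = [[729, 2430], [−243, −729]] · [[3, 10], [1, 3]] = [[4617, 14580], [−1458, −4617]].

14580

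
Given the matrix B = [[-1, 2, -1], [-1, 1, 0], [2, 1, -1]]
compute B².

[[-3, -1, 2], [0, -1, 1], [-5, 4, -1]]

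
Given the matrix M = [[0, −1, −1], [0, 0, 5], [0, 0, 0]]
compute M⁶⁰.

M is strictly triangular, hence nilpotent: M³ = 0, so M⁶⁰ = 0.

[[0, 0, 0], [0, 0, 0], [0, 0, 0]]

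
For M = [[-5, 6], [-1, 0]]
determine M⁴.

tr M = -5 and det M = 6, so the characteristic polynomial is λ² − (-5)λ + (6) with roots -3 and -2.
Eigenvectors give P = [[3, 2], [1, 1]] with P⁻¹ = [[1, -2], [-1, 3]], and M = P·diag(-3, -2)·P⁻¹.
Then M⁴ = P·diag(81, 16)·P⁻¹ = [[243, 32], [81, 16]] · [[1, -2], [-1, 3]] = [[211, -390], [65, -114]].

[[211, -390], [65, -114]]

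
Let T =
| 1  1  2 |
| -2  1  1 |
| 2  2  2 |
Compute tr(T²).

14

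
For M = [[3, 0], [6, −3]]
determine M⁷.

tr M = 0 and det M = −9, so the characteristic polynomial is λ² − (0)λ + (−9) with roots −3 and 3.
Eigenvectors give P = [[0, 1], [−1, 1]] with P⁻¹ = [[1, −1], [1, 0]], and M = P·diag(−3, 3)·P⁻¹.
Then M⁷ = P·diag(−2187, 2187)·P⁻¹ = [[0, 2187], [2187, 2187]] · [[1, −1], [1, 0]] = [[2187, 0], [4374, −2187]].

[[2187, 0], [4374, −2187]]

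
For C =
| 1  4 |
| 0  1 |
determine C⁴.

C = I + N where N = [[0, 4], [0, 0]] is strictly upper-triangular, so N² = 0.
(I + N)⁴ = I + 4·N = [[1, 16], [0, 1]].

[[1, 16], [0, 1]]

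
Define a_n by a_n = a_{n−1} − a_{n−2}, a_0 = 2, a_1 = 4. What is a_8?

2

With companion matrix M = [[1, −1], [1, 0]], [a_n, a_{n−1}]ᵀ = M·[a_{n−1}, a_{n−2}]ᵀ, so [a_8, a_7]ᵀ = M⁷·[a_1, a_0]ᵀ.
M⁷ = [[1, −1], [1, 0]], giving [a_8, a_7]ᵀ = [[2], [4]].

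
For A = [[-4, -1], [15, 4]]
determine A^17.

A² = I (check: tr A = 0 and det A = -1), so A^17 = A since 17 is odd.

[[-4, -1], [15, 4]]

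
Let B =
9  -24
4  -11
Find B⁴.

[[-159, 480], [-80, 241]]

tr B = -2 and det B = -3, so the characteristic polynomial is λ² − (-2)λ + (-3) with roots 1 and -3.
Eigenvectors give P = [[3, 2], [1, 1]] with P⁻¹ = [[1, -2], [-1, 3]], and B = P·diag(1, -3)·P⁻¹.
Then B⁴ = P·diag(1, 81)·P⁻¹ = [[3, 162], [1, 81]] · [[1, -2], [-1, 3]] = [[-159, 480], [-80, 241]].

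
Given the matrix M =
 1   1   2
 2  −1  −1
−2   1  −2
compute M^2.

[[−1, 2, −3], [2, 2, 7], [4, −5, −1]]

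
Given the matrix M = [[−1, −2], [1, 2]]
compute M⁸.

M² = M (a projection; rank 1, trace 1), so M⁸ = M.

[[−1, −2], [1, 2]]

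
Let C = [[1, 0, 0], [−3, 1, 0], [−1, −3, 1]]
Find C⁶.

[[1, 0, 0], [−18, 1, 0], [129, −18, 1]]

C = I + N where N = [[0, 0, 0], [−3, 0, 0], [−1, −3, 0]] is strictly lower-triangular, so N³ = 0.
(I + N)⁶ = I + 6·N + 15·N² = [[1, 0, 0], [−18, 1, 0], [129, −18, 1]].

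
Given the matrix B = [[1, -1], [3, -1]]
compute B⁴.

B² = [[-2, 0], [0, -2]]
B³ = [[-2, 2], [-6, 2]]
B⁴ = [[4, 0], [0, 4]]

[[4, 0], [0, 4]]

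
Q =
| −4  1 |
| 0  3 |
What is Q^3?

[[−64, 13], [0, 27]]

Q^2 = [[16, −1], [0, 9]]
Q^3 = [[−64, 13], [0, 27]]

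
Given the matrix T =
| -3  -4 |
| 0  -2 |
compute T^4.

[[81, 260], [0, 16]]

T^2 = [[9, 20], [0, 4]]
T^3 = [[-27, -76], [0, -8]]
T^4 = [[81, 260], [0, 16]]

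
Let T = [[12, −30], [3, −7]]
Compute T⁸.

[[63306, −189150], [18915, −56489]]

tr T = 5 and det T = 6, so the characteristic polynomial is λ² − (5)λ + (6) with roots 3 and 2.
Eigenvectors give P = [[10, 3], [3, 1]] with P⁻¹ = [[1, −3], [−3, 10]], and T = P·diag(3, 2)·P⁻¹.
Then T⁸ = P·diag(6561, 256)·P⁻¹ = [[65610, 768], [19683, 256]] · [[1, −3], [−3, 10]] = [[63306, −189150], [18915, −56489]].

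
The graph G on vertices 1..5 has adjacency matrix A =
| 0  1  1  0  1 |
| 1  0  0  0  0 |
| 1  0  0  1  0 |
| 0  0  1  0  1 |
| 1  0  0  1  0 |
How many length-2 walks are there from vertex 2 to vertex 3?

The number of length-2 walks from vertex 2 to vertex 3 is entry (2,3) of A^2, where A is the adjacency matrix.
A^2 = [[3, 0, 0, 2, 0], [0, 1, 1, 0, 1], [0, 1, 2, 0, 2], [2, 0, 0, 2, 0], [0, 1, 2, 0, 2]]

1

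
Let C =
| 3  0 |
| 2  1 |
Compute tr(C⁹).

19684

tr C = 4 and det C = 3, so the characteristic polynomial is λ² − (4)λ + (3) with roots 3 and 1.
Eigenvectors give P = [[1, 0], [1, −1]] with P⁻¹ = [[1, 0], [1, −1]], and C = P·diag(3, 1)·P⁻¹.
Then C⁹ = P·diag(19683, 1)·P⁻¹ = [[19683, 0], [19683, −1]] · [[1, 0], [1, −1]] = [[19683, 0], [19682, 1]].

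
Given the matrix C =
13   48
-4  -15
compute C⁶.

tr C = -2 and det C = -3, so the characteristic polynomial is λ² − (-2)λ + (-3) with roots 1 and -3.
Eigenvectors give P = [[4, -3], [-1, 1]] with P⁻¹ = [[1, 3], [1, 4]], and C = P·diag(1, -3)·P⁻¹.
Then C⁶ = P·diag(1, 729)·P⁻¹ = [[4, -2187], [-1, 729]] · [[1, 3], [1, 4]] = [[-2183, -8736], [728, 2913]].

[[-2183, -8736], [728, 2913]]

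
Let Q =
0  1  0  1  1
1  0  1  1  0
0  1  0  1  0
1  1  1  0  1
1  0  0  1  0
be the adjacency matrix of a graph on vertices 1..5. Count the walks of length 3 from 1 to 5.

5

The number of length-3 walks from vertex 1 to vertex 5 is entry (1,5) of Q³, where Q is the adjacency matrix.
Q² = [[3, 1, 2, 2, 1], [1, 3, 1, 2, 2], [2, 1, 2, 1, 1], [2, 2, 1, 4, 1], [1, 2, 1, 1, 2]]
Q³ = [[4, 7, 3, 7, 5], [7, 4, 5, 7, 3], [3, 5, 2, 6, 3], [7, 7, 6, 6, 6], [5, 3, 3, 6, 2]]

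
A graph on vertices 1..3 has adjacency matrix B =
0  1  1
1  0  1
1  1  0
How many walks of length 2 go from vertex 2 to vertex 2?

The number of length-2 walks from vertex 2 to vertex 2 is entry (2,2) of B², where B is the adjacency matrix.
B² = [[2, 1, 1], [1, 2, 1], [1, 1, 2]]

2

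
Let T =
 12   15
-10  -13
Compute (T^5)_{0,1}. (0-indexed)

tr T = -1 and det T = -6, so the characteristic polynomial is λ² − (-1)λ + (-6) with roots -3 and 2.
Eigenvectors give P = [[-1, 3], [1, -2]] with P⁻¹ = [[2, 3], [1, 1]], and T = P·diag(-3, 2)·P⁻¹.
Then T^5 = P·diag(-243, 32)·P⁻¹ = [[243, 96], [-243, -64]] · [[2, 3], [1, 1]] = [[582, 825], [-550, -793]].

825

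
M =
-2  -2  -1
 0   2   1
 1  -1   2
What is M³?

[[-8, -2, -6], [2, 0, 10], [2, -14, -2]]

M² = [[3, 1, -2], [1, 3, 4], [0, -6, 2]]
M³ = [[-8, -2, -6], [2, 0, 10], [2, -14, -2]]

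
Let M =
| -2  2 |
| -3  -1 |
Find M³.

[[22, 2], [-3, 23]]

M² = [[-2, -6], [9, -5]]
M³ = [[22, 2], [-3, 23]]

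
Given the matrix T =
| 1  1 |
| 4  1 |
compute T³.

[[13, 7], [28, 13]]

T² = [[5, 2], [8, 5]]
T³ = [[13, 7], [28, 13]]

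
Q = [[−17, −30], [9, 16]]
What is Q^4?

[[91, 150], [−45, −74]]

tr Q = −1 and det Q = −2, so the characteristic polynomial is λ² − (−1)λ + (−2) with roots 1 and −2.
Eigenvectors give P = [[−5, −2], [3, 1]] with P⁻¹ = [[1, 2], [−3, −5]], and Q = P·diag(1, −2)·P⁻¹.
Then Q^4 = P·diag(1, 16)·P⁻¹ = [[−5, −32], [3, 16]] · [[1, 2], [−3, −5]] = [[91, 150], [−45, −74]].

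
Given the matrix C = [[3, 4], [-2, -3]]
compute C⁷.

C² = I (check: tr C = 0 and det C = -1), so C⁷ = C since 7 is odd.

[[3, 4], [-2, -3]]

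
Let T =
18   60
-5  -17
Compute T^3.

tr T = 1 and det T = -6, so the characteristic polynomial is λ² − (1)λ + (-6) with roots 3 and -2.
Eigenvectors give P = [[4, -3], [-1, 1]] with P⁻¹ = [[1, 3], [1, 4]], and T = P·diag(3, -2)·P⁻¹.
Then T^3 = P·diag(27, -8)·P⁻¹ = [[108, 24], [-27, -8]] · [[1, 3], [1, 4]] = [[132, 420], [-35, -113]].

[[132, 420], [-35, -113]]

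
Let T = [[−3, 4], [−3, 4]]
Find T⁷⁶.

T² = T (a projection; rank 1, trace 1), so T⁷⁶ = T.

[[−3, 4], [−3, 4]]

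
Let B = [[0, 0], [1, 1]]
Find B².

B² = B (a projection; rank 1, trace 1), so B² = B.

[[0, 0], [1, 1]]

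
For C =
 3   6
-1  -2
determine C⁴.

C² = C (a projection; rank 1, trace 1), so C⁴ = C.

[[3, 6], [-1, -2]]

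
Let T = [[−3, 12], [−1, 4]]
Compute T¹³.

T² = T (a projection; rank 1, trace 1), so T¹³ = T.

[[−3, 12], [−1, 4]]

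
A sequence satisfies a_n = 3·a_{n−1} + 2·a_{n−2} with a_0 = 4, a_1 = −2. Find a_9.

With companion matrix C = [[3, 2], [1, 0]], [a_n, a_{n−1}]ᵀ = C·[a_{n−1}, a_{n−2}]ᵀ, so [a_9, a_8]ᵀ = C⁸·[a_1, a_0]ᵀ.
C⁸ = [[22363, 12558], [6279, 3526]], giving [a_9, a_8]ᵀ = [[5506], [1546]].

5506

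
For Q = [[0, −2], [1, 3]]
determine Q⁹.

[[−510, −1022], [511, 1023]]

tr Q = 3 and det Q = 2, so the characteristic polynomial is λ² − (3)λ + (2) with roots 2 and 1.
Eigenvectors give P = [[−1, 2], [1, −1]] with P⁻¹ = [[1, 2], [1, 1]], and Q = P·diag(2, 1)·P⁻¹.
Then Q⁹ = P·diag(512, 1)·P⁻¹ = [[−512, 2], [512, −1]] · [[1, 2], [1, 1]] = [[−510, −1022], [511, 1023]].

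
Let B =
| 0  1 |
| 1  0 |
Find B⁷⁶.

B² = I (check: tr B = 0 and det B = -1), so B⁷⁶ = I since 76 is even.

[[1, 0], [0, 1]]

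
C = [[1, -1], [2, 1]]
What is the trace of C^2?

-2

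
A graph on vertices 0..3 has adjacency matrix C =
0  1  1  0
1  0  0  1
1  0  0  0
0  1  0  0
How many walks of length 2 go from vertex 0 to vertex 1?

The number of length-2 walks from vertex 0 to vertex 1 is entry (0,1) of C^2, where C is the adjacency matrix.
C^2 = [[2, 0, 0, 1], [0, 2, 1, 0], [0, 1, 1, 0], [1, 0, 0, 1]]

0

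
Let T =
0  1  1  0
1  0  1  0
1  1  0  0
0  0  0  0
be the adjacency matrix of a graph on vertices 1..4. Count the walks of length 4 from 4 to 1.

0

The number of length-4 walks from vertex 4 to vertex 1 is entry (4,1) of T⁴, where T is the adjacency matrix.
T² = [[2, 1, 1, 0], [1, 2, 1, 0], [1, 1, 2, 0], [0, 0, 0, 0]]
T³ = [[2, 3, 3, 0], [3, 2, 3, 0], [3, 3, 2, 0], [0, 0, 0, 0]]
T⁴ = [[6, 5, 5, 0], [5, 6, 5, 0], [5, 5, 6, 0], [0, 0, 0, 0]]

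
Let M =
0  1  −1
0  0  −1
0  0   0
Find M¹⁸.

[[0, 0, 0], [0, 0, 0], [0, 0, 0]]

M is strictly triangular, hence nilpotent: M³ = 0, so M¹⁸ = 0.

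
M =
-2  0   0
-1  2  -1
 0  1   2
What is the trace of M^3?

-4

M^2 = [[4, 0, 0], [0, 3, -4], [-1, 4, 3]]
M^3 = [[-8, 0, 0], [-3, 2, -11], [-2, 11, 2]]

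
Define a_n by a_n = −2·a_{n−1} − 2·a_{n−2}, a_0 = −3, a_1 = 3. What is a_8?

−48

With companion matrix A = [[−2, −2], [1, 0]], [a_n, a_{n−1}]ᵀ = A·[a_{n−1}, a_{n−2}]ᵀ, so [a_8, a_7]ᵀ = A⁷·[a_1, a_0]ᵀ.
A⁷ = [[0, 16], [−8, −16]], giving [a_8, a_7]ᵀ = [[−48], [24]].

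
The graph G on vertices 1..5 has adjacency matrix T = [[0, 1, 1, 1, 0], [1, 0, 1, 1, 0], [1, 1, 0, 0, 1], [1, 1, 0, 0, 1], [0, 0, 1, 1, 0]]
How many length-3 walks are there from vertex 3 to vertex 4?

2

The number of length-3 walks from vertex 3 to vertex 4 is entry (3,4) of T^3, where T is the adjacency matrix.
T^2 = [[3, 2, 1, 1, 2], [2, 3, 1, 1, 2], [1, 1, 3, 3, 0], [1, 1, 3, 3, 0], [2, 2, 0, 0, 2]]
T^3 = [[4, 5, 7, 7, 2], [5, 4, 7, 7, 2], [7, 7, 2, 2, 6], [7, 7, 2, 2, 6], [2, 2, 6, 6, 0]]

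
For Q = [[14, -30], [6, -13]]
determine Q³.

tr Q = 1 and det Q = -2, so the characteristic polynomial is λ² − (1)λ + (-2) with roots 2 and -1.
Eigenvectors give P = [[-5, 2], [-2, 1]] with P⁻¹ = [[-1, 2], [-2, 5]], and Q = P·diag(2, -1)·P⁻¹.
Then Q³ = P·diag(8, -1)·P⁻¹ = [[-40, -2], [-16, -1]] · [[-1, 2], [-2, 5]] = [[44, -90], [18, -37]].

[[44, -90], [18, -37]]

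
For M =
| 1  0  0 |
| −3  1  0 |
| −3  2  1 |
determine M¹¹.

[[1, 0, 0], [−33, 1, 0], [−363, 22, 1]]

M = I + N where N = [[0, 0, 0], [−3, 0, 0], [−3, 2, 0]] is strictly lower-triangular, so N³ = 0.
(I + N)¹¹ = I + 11·N + 55·N² = [[1, 0, 0], [−33, 1, 0], [−363, 22, 1]].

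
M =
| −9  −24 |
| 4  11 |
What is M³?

[[−57, −168], [28, 83]]

tr M = 2 and det M = −3, so the characteristic polynomial is λ² − (2)λ + (−3) with roots 3 and −1.
Eigenvectors give P = [[2, −3], [−1, 1]] with P⁻¹ = [[−1, −3], [−1, −2]], and M = P·diag(3, −1)·P⁻¹.
Then M³ = P·diag(27, −1)·P⁻¹ = [[54, 3], [−27, −1]] · [[−1, −3], [−1, −2]] = [[−57, −168], [28, 83]].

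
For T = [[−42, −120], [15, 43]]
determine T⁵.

tr T = 1 and det T = −6, so the characteristic polynomial is λ² − (1)λ + (−6) with roots −2 and 3.
Eigenvectors give P = [[−3, −8], [1, 3]] with P⁻¹ = [[−3, −8], [1, 3]], and T = P·diag(−2, 3)·P⁻¹.
Then T⁵ = P·diag(−32, 243)·P⁻¹ = [[96, −1944], [−32, 729]] · [[−3, −8], [1, 3]] = [[−2232, −6600], [825, 2443]].

[[−2232, −6600], [825, 2443]]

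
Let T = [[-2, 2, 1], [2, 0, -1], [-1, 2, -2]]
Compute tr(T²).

10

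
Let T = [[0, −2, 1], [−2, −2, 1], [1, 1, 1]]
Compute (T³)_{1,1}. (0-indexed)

−31

T² = [[5, 5, −1], [5, 9, −3], [−1, −3, 3]]
T³ = [[−11, −21, 9], [−21, −31, 11], [9, 11, −1]]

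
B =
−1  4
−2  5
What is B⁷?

[[−2185, 4372], [−2186, 4373]]

tr B = 4 and det B = 3, so the characteristic polynomial is λ² − (4)λ + (3) with roots 3 and 1.
Eigenvectors give P = [[−1, −2], [−1, −1]] with P⁻¹ = [[1, −2], [−1, 1]], and B = P·diag(3, 1)·P⁻¹.
Then B⁷ = P·diag(2187, 1)·P⁻¹ = [[−2187, −2], [−2187, −1]] · [[1, −2], [−1, 1]] = [[−2185, 4372], [−2186, 4373]].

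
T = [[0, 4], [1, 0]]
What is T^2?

[[4, 0], [0, 4]]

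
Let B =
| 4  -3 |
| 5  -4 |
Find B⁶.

[[1, 0], [0, 1]]

B² = I (check: tr B = 0 and det B = -1), so B⁶ = I since 6 is even.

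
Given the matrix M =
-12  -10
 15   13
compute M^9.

[[-40902, -40390], [60585, 60073]]

tr M = 1 and det M = -6, so the characteristic polynomial is λ² − (1)λ + (-6) with roots 3 and -2.
Eigenvectors give P = [[-2, -1], [3, 1]] with P⁻¹ = [[1, 1], [-3, -2]], and M = P·diag(3, -2)·P⁻¹.
Then M^9 = P·diag(19683, -512)·P⁻¹ = [[-39366, 512], [59049, -512]] · [[1, 1], [-3, -2]] = [[-40902, -40390], [60585, 60073]].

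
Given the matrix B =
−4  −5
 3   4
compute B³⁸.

[[1, 0], [0, 1]]

B² = I (check: tr B = 0 and det B = −1), so B³⁸ = I since 38 is even.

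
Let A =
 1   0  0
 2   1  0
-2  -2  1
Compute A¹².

A = I + N where N = [[0, 0, 0], [2, 0, 0], [-2, -2, 0]] is strictly lower-triangular, so N³ = 0.
(I + N)¹² = I + 12·N + 66·N² = [[1, 0, 0], [24, 1, 0], [-288, -24, 1]].

[[1, 0, 0], [24, 1, 0], [-288, -24, 1]]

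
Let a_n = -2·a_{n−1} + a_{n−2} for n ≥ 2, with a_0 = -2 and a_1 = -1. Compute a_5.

-5

With companion matrix T = [[-2, 1], [1, 0]], [a_n, a_{n−1}]ᵀ = T·[a_{n−1}, a_{n−2}]ᵀ, so [a_5, a_4]ᵀ = T⁴·[a_1, a_0]ᵀ.
T⁴ = [[29, -12], [-12, 5]], giving [a_5, a_4]ᵀ = [[-5], [2]].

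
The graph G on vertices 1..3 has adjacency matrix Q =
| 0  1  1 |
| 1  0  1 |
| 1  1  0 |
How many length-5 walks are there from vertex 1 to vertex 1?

The number of length-5 walks from vertex 1 to vertex 1 is entry (1,1) of Q^5, where Q is the adjacency matrix.
Q^2 = [[2, 1, 1], [1, 2, 1], [1, 1, 2]]
Q^3 = [[2, 3, 3], [3, 2, 3], [3, 3, 2]]
Q^4 = [[6, 5, 5], [5, 6, 5], [5, 5, 6]]
Q^5 = [[10, 11, 11], [11, 10, 11], [11, 11, 10]]

10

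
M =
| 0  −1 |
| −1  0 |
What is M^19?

M² = I (check: tr M = 0 and det M = −1), so M^19 = M since 19 is odd.

[[0, −1], [−1, 0]]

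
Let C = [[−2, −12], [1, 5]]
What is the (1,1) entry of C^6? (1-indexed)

−188

tr C = 3 and det C = 2, so the characteristic polynomial is λ² − (3)λ + (2) with roots 2 and 1.
Eigenvectors give P = [[−3, 4], [1, −1]] with P⁻¹ = [[1, 4], [1, 3]], and C = P·diag(2, 1)·P⁻¹.
Then C^6 = P·diag(64, 1)·P⁻¹ = [[−192, 4], [64, −1]] · [[1, 4], [1, 3]] = [[−188, −756], [63, 253]].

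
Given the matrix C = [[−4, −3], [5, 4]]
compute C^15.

[[−4, −3], [5, 4]]

C² = I (check: tr C = 0 and det C = −1), so C^15 = C since 15 is odd.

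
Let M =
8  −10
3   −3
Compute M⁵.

[[1298, −2110], [633, −1023]]

tr M = 5 and det M = 6, so the characteristic polynomial is λ² − (5)λ + (6) with roots 2 and 3.
Eigenvectors give P = [[−5, 2], [−3, 1]] with P⁻¹ = [[1, −2], [3, −5]], and M = P·diag(2, 3)·P⁻¹.
Then M⁵ = P·diag(32, 243)·P⁻¹ = [[−160, 486], [−96, 243]] · [[1, −2], [3, −5]] = [[1298, −2110], [633, −1023]].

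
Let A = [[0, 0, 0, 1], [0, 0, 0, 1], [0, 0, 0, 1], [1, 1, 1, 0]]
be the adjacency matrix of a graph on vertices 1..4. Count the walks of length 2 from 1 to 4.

0

The number of length-2 walks from vertex 1 to vertex 4 is entry (1,4) of A², where A is the adjacency matrix.
A² = [[1, 1, 1, 0], [1, 1, 1, 0], [1, 1, 1, 0], [0, 0, 0, 3]]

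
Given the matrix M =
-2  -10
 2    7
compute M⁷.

[[-8108, -20590], [4118, 10423]]

tr M = 5 and det M = 6, so the characteristic polynomial is λ² − (5)λ + (6) with roots 2 and 3.
Eigenvectors give P = [[5, 2], [-2, -1]] with P⁻¹ = [[1, 2], [-2, -5]], and M = P·diag(2, 3)·P⁻¹.
Then M⁷ = P·diag(128, 2187)·P⁻¹ = [[640, 4374], [-256, -2187]] · [[1, 2], [-2, -5]] = [[-8108, -20590], [4118, 10423]].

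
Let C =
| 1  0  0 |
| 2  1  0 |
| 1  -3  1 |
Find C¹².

C = I + N where N = [[0, 0, 0], [2, 0, 0], [1, -3, 0]] is strictly lower-triangular, so N³ = 0.
(I + N)¹² = I + 12·N + 66·N² = [[1, 0, 0], [24, 1, 0], [-384, -36, 1]].

[[1, 0, 0], [24, 1, 0], [-384, -36, 1]]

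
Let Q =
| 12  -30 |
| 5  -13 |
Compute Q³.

[[78, -210], [35, -97]]

tr Q = -1 and det Q = -6, so the characteristic polynomial is λ² − (-1)λ + (-6) with roots 2 and -3.
Eigenvectors give P = [[3, -2], [1, -1]] with P⁻¹ = [[1, -2], [1, -3]], and Q = P·diag(2, -3)·P⁻¹.
Then Q³ = P·diag(8, -27)·P⁻¹ = [[24, 54], [8, 27]] · [[1, -2], [1, -3]] = [[78, -210], [35, -97]].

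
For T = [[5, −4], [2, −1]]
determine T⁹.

[[39365, −39364], [19682, −19681]]

tr T = 4 and det T = 3, so the characteristic polynomial is λ² − (4)λ + (3) with roots 3 and 1.
Eigenvectors give P = [[2, 1], [1, 1]] with P⁻¹ = [[1, −1], [−1, 2]], and T = P·diag(3, 1)·P⁻¹.
Then T⁹ = P·diag(19683, 1)·P⁻¹ = [[39366, 1], [19683, 1]] · [[1, −1], [−1, 2]] = [[39365, −39364], [19682, −19681]].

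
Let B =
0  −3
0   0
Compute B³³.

[[0, 0], [0, 0]]

B is strictly triangular, hence nilpotent: B² = 0, so B³³ = 0.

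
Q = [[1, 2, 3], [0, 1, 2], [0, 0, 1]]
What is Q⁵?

[[1, 10, 55], [0, 1, 10], [0, 0, 1]]

Q = I + N where N = [[0, 2, 3], [0, 0, 2], [0, 0, 0]] is strictly upper-triangular, so N³ = 0.
(I + N)⁵ = I + 5·N + 10·N² = [[1, 10, 55], [0, 1, 10], [0, 0, 1]].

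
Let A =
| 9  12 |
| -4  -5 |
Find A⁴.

[[321, 480], [-160, -239]]

tr A = 4 and det A = 3, so the characteristic polynomial is λ² − (4)λ + (3) with roots 3 and 1.
Eigenvectors give P = [[-2, -3], [1, 2]] with P⁻¹ = [[-2, -3], [1, 2]], and A = P·diag(3, 1)·P⁻¹.
Then A⁴ = P·diag(81, 1)·P⁻¹ = [[-162, -3], [81, 2]] · [[-2, -3], [1, 2]] = [[321, 480], [-160, -239]].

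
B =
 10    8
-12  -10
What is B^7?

tr B = 0 and det B = -4, so the characteristic polynomial is λ² − (0)λ + (-4) with roots 2 and -2.
Eigenvectors give P = [[-1, -2], [1, 3]] with P⁻¹ = [[-3, -2], [1, 1]], and B = P·diag(2, -2)·P⁻¹.
Then B^7 = P·diag(128, -128)·P⁻¹ = [[-128, 256], [128, -384]] · [[-3, -2], [1, 1]] = [[640, 512], [-768, -640]].

[[640, 512], [-768, -640]]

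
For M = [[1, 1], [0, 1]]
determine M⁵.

[[1, 5], [0, 1]]

M = I + N where N = [[0, 1], [0, 0]] is strictly upper-triangular, so N² = 0.
(I + N)⁵ = I + 5·N = [[1, 5], [0, 1]].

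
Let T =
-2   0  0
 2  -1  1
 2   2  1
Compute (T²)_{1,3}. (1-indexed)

0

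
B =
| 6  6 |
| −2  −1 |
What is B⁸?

[[25476, 37830], [−12610, −18659]]

tr B = 5 and det B = 6, so the characteristic polynomial is λ² − (5)λ + (6) with roots 2 and 3.
Eigenvectors give P = [[−3, −2], [2, 1]] with P⁻¹ = [[1, 2], [−2, −3]], and B = P·diag(2, 3)·P⁻¹.
Then B⁸ = P·diag(256, 6561)·P⁻¹ = [[−768, −13122], [512, 6561]] · [[1, 2], [−2, −3]] = [[25476, 37830], [−12610, −18659]].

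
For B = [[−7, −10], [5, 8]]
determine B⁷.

tr B = 1 and det B = −6, so the characteristic polynomial is λ² − (1)λ + (−6) with roots −2 and 3.
Eigenvectors give P = [[2, −1], [−1, 1]] with P⁻¹ = [[1, 1], [1, 2]], and B = P·diag(−2, 3)·P⁻¹.
Then B⁷ = P·diag(−128, 2187)·P⁻¹ = [[−256, −2187], [128, 2187]] · [[1, 1], [1, 2]] = [[−2443, −4630], [2315, 4502]].

[[−2443, −4630], [2315, 4502]]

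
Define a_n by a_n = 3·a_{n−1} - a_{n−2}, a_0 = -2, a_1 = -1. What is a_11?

With companion matrix C = [[3, -1], [1, 0]], [a_n, a_{n−1}]ᵀ = C·[a_{n−1}, a_{n−2}]ᵀ, so [a_11, a_10]ᵀ = C¹⁰·[a_1, a_0]ᵀ.
C¹⁰ = [[17711, -6765], [6765, -2584]], giving [a_11, a_10]ᵀ = [[-4181], [-1597]].

-4181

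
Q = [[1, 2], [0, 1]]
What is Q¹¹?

[[1, 22], [0, 1]]

Q = I + N where N = [[0, 2], [0, 0]] is strictly upper-triangular, so N² = 0.
(I + N)¹¹ = I + 11·N = [[1, 22], [0, 1]].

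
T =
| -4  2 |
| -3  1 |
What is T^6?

tr T = -3 and det T = 2, so the characteristic polynomial is λ² − (-3)λ + (2) with roots -2 and -1.
Eigenvectors give P = [[1, 2], [1, 3]] with P⁻¹ = [[3, -2], [-1, 1]], and T = P·diag(-2, -1)·P⁻¹.
Then T^6 = P·diag(64, 1)·P⁻¹ = [[64, 2], [64, 3]] · [[3, -2], [-1, 1]] = [[190, -126], [189, -125]].

[[190, -126], [189, -125]]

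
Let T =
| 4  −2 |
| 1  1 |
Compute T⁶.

[[1394, −1330], [665, −601]]

tr T = 5 and det T = 6, so the characteristic polynomial is λ² − (5)λ + (6) with roots 2 and 3.
Eigenvectors give P = [[1, 2], [1, 1]] with P⁻¹ = [[−1, 2], [1, −1]], and T = P·diag(2, 3)·P⁻¹.
Then T⁶ = P·diag(64, 729)·P⁻¹ = [[64, 1458], [64, 729]] · [[−1, 2], [1, −1]] = [[1394, −1330], [665, −601]].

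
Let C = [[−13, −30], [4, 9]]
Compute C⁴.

tr C = −4 and det C = 3, so the characteristic polynomial is λ² − (−4)λ + (3) with roots −1 and −3.
Eigenvectors give P = [[−5, 3], [2, −1]] with P⁻¹ = [[1, 3], [2, 5]], and C = P·diag(−1, −3)·P⁻¹.
Then C⁴ = P·diag(1, 81)·P⁻¹ = [[−5, 243], [2, −81]] · [[1, 3], [2, 5]] = [[481, 1200], [−160, −399]].

[[481, 1200], [−160, −399]]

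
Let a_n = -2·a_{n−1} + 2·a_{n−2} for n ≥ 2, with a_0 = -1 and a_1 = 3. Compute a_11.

68192

With companion matrix Q = [[-2, 2], [1, 0]], [a_n, a_{n−1}]ᵀ = Q·[a_{n−1}, a_{n−2}]ᵀ, so [a_11, a_10]ᵀ = Q^10·[a_1, a_0]ᵀ.
Q^10 = [[18272, -13376], [-6688, 4896]], giving [a_11, a_10]ᵀ = [[68192], [-24960]].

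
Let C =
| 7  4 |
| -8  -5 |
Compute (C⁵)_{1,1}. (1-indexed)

tr C = 2 and det C = -3, so the characteristic polynomial is λ² − (2)λ + (-3) with roots -1 and 3.
Eigenvectors give P = [[-1, -1], [2, 1]] with P⁻¹ = [[1, 1], [-2, -1]], and C = P·diag(-1, 3)·P⁻¹.
Then C⁵ = P·diag(-1, 243)·P⁻¹ = [[1, -243], [-2, 243]] · [[1, 1], [-2, -1]] = [[487, 244], [-488, -245]].

487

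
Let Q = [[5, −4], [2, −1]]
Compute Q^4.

tr Q = 4 and det Q = 3, so the characteristic polynomial is λ² − (4)λ + (3) with roots 1 and 3.
Eigenvectors give P = [[1, 2], [1, 1]] with P⁻¹ = [[−1, 2], [1, −1]], and Q = P·diag(1, 3)·P⁻¹.
Then Q^4 = P·diag(1, 81)·P⁻¹ = [[1, 162], [1, 81]] · [[−1, 2], [1, −1]] = [[161, −160], [80, −79]].

[[161, −160], [80, −79]]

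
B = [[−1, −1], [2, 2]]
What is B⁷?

[[−1, −1], [2, 2]]

B² = B (a projection; rank 1, trace 1), so B⁷ = B.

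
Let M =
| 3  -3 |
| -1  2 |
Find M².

[[12, -15], [-5, 7]]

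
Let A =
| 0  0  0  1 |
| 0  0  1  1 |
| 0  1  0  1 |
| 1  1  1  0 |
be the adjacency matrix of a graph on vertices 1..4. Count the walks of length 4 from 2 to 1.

4

The number of length-4 walks from vertex 2 to vertex 1 is entry (2,1) of A^4, where A is the adjacency matrix.
A^2 = [[1, 1, 1, 0], [1, 2, 1, 1], [1, 1, 2, 1], [0, 1, 1, 3]]
A^3 = [[0, 1, 1, 3], [1, 2, 3, 4], [1, 3, 2, 4], [3, 4, 4, 2]]
A^4 = [[3, 4, 4, 2], [4, 7, 6, 6], [4, 6, 7, 6], [2, 6, 6, 11]]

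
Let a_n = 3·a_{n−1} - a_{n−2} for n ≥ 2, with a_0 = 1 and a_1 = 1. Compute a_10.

With companion matrix B = [[3, -1], [1, 0]], [a_n, a_{n−1}]ᵀ = B·[a_{n−1}, a_{n−2}]ᵀ, so [a_10, a_9]ᵀ = B^9·[a_1, a_0]ᵀ.
B^9 = [[6765, -2584], [2584, -987]], giving [a_10, a_9]ᵀ = [[4181], [1597]].

4181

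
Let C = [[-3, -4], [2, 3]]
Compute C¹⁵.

[[-3, -4], [2, 3]]

C² = I (check: tr C = 0 and det C = -1), so C¹⁵ = C since 15 is odd.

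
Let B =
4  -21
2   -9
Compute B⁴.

[[-374, 1365], [-130, 471]]

tr B = -5 and det B = 6, so the characteristic polynomial is λ² − (-5)λ + (6) with roots -2 and -3.
Eigenvectors give P = [[-7, 3], [-2, 1]] with P⁻¹ = [[-1, 3], [-2, 7]], and B = P·diag(-2, -3)·P⁻¹.
Then B⁴ = P·diag(16, 81)·P⁻¹ = [[-112, 243], [-32, 81]] · [[-1, 3], [-2, 7]] = [[-374, 1365], [-130, 471]].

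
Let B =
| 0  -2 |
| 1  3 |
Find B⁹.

[[-510, -1022], [511, 1023]]

tr B = 3 and det B = 2, so the characteristic polynomial is λ² − (3)λ + (2) with roots 2 and 1.
Eigenvectors give P = [[-1, 2], [1, -1]] with P⁻¹ = [[1, 2], [1, 1]], and B = P·diag(2, 1)·P⁻¹.
Then B⁹ = P·diag(512, 1)·P⁻¹ = [[-512, 2], [512, -1]] · [[1, 2], [1, 1]] = [[-510, -1022], [511, 1023]].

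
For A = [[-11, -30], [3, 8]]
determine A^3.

tr A = -3 and det A = 2, so the characteristic polynomial is λ² − (-3)λ + (2) with roots -1 and -2.
Eigenvectors give P = [[-3, 10], [1, -3]] with P⁻¹ = [[3, 10], [1, 3]], and A = P·diag(-1, -2)·P⁻¹.
Then A^3 = P·diag(-1, -8)·P⁻¹ = [[3, -80], [-1, 24]] · [[3, 10], [1, 3]] = [[-71, -210], [21, 62]].

[[-71, -210], [21, 62]]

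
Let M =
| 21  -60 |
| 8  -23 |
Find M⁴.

tr M = -2 and det M = -3, so the characteristic polynomial is λ² − (-2)λ + (-3) with roots -3 and 1.
Eigenvectors give P = [[5, 3], [2, 1]] with P⁻¹ = [[-1, 3], [2, -5]], and M = P·diag(-3, 1)·P⁻¹.
Then M⁴ = P·diag(81, 1)·P⁻¹ = [[405, 3], [162, 1]] · [[-1, 3], [2, -5]] = [[-399, 1200], [-160, 481]].

[[-399, 1200], [-160, 481]]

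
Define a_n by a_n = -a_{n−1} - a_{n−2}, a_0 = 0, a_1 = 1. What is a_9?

0

With companion matrix A = [[-1, -1], [1, 0]], [a_n, a_{n−1}]ᵀ = A·[a_{n−1}, a_{n−2}]ᵀ, so [a_9, a_8]ᵀ = A^8·[a_1, a_0]ᵀ.
A^8 = [[0, 1], [-1, -1]], giving [a_9, a_8]ᵀ = [[0], [-1]].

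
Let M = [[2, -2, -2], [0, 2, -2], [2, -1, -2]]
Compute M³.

[[8, -16, 4], [-8, 20, -4], [4, -10, 4]]

M² = [[0, -6, 4], [-4, 6, 0], [0, -4, 2]]
M³ = [[8, -16, 4], [-8, 20, -4], [4, -10, 4]]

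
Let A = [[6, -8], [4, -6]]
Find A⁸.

tr A = 0 and det A = -4, so the characteristic polynomial is λ² − (0)λ + (-4) with roots 2 and -2.
Eigenvectors give P = [[2, -1], [1, -1]] with P⁻¹ = [[1, -1], [1, -2]], and A = P·diag(2, -2)·P⁻¹.
Then A⁸ = P·diag(256, 256)·P⁻¹ = [[512, -256], [256, -256]] · [[1, -1], [1, -2]] = [[256, 0], [0, 256]].

[[256, 0], [0, 256]]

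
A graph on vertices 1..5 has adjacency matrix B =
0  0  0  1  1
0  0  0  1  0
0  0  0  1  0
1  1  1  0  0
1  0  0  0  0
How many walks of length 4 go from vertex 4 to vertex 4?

The number of length-4 walks from vertex 4 to vertex 4 is entry (4,4) of B⁴, where B is the adjacency matrix.
B² = [[2, 1, 1, 0, 0], [1, 1, 1, 0, 0], [1, 1, 1, 0, 0], [0, 0, 0, 3, 1], [0, 0, 0, 1, 1]]
B³ = [[0, 0, 0, 4, 2], [0, 0, 0, 3, 1], [0, 0, 0, 3, 1], [4, 3, 3, 0, 0], [2, 1, 1, 0, 0]]
B⁴ = [[6, 4, 4, 0, 0], [4, 3, 3, 0, 0], [4, 3, 3, 0, 0], [0, 0, 0, 10, 4], [0, 0, 0, 4, 2]]

10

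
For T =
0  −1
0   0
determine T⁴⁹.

[[0, 0], [0, 0]]

T is strictly triangular, hence nilpotent: T² = 0, so T⁴⁹ = 0.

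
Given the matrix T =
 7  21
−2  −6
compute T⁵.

[[7, 21], [−2, −6]]

T² = T (a projection; rank 1, trace 1), so T⁵ = T.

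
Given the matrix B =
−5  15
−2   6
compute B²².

B² = B (a projection; rank 1, trace 1), so B²² = B.

[[−5, 15], [−2, 6]]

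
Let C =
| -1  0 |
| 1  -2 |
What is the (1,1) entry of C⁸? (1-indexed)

1

tr C = -3 and det C = 2, so the characteristic polynomial is λ² − (-3)λ + (2) with roots -1 and -2.
Eigenvectors give P = [[1, 0], [1, -1]] with P⁻¹ = [[1, 0], [1, -1]], and C = P·diag(-1, -2)·P⁻¹.
Then C⁸ = P·diag(1, 256)·P⁻¹ = [[1, 0], [1, -256]] · [[1, 0], [1, -1]] = [[1, 0], [-255, 256]].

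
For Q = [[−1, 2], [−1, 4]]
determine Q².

[[−1, 6], [−3, 14]]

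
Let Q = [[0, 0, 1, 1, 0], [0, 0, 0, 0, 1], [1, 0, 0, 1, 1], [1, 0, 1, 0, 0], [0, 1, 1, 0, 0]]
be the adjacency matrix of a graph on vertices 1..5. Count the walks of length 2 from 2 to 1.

The number of length-2 walks from vertex 2 to vertex 1 is entry (2,1) of Q², where Q is the adjacency matrix.
Q² = [[2, 0, 1, 1, 1], [0, 1, 1, 0, 0], [1, 1, 3, 1, 0], [1, 0, 1, 2, 1], [1, 0, 0, 1, 2]]

0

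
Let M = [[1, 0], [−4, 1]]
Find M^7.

[[1, 0], [−28, 1]]

M = I + N where N = [[0, 0], [−4, 0]] is strictly lower-triangular, so N^2 = 0.
(I + N)^7 = I + 7·N = [[1, 0], [−28, 1]].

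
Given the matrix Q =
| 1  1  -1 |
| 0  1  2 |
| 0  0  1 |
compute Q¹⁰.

Q = I + N where N = [[0, 1, -1], [0, 0, 2], [0, 0, 0]] is strictly upper-triangular, so N³ = 0.
(I + N)¹⁰ = I + 10·N + 45·N² = [[1, 10, 80], [0, 1, 20], [0, 0, 1]].

[[1, 10, 80], [0, 1, 20], [0, 0, 1]]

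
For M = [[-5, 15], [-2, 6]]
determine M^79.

M² = M (a projection; rank 1, trace 1), so M^79 = M.

[[-5, 15], [-2, 6]]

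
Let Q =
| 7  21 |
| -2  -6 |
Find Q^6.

Q² = Q (a projection; rank 1, trace 1), so Q^6 = Q.

[[7, 21], [-2, -6]]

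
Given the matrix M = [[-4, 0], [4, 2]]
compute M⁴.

[[256, 0], [-160, 16]]

M² = [[16, 0], [-8, 4]]
M³ = [[-64, 0], [48, 8]]
M⁴ = [[256, 0], [-160, 16]]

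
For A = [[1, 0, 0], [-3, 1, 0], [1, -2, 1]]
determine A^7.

A = I + N where N = [[0, 0, 0], [-3, 0, 0], [1, -2, 0]] is strictly lower-triangular, so N^3 = 0.
(I + N)^7 = I + 7·N + 21·N^2 = [[1, 0, 0], [-21, 1, 0], [133, -14, 1]].

[[1, 0, 0], [-21, 1, 0], [133, -14, 1]]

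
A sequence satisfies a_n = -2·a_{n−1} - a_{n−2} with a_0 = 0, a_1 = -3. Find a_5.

With companion matrix C = [[-2, -1], [1, 0]], [a_n, a_{n−1}]ᵀ = C·[a_{n−1}, a_{n−2}]ᵀ, so [a_5, a_4]ᵀ = C^4·[a_1, a_0]ᵀ.
C^4 = [[5, 4], [-4, -3]], giving [a_5, a_4]ᵀ = [[-15], [12]].

-15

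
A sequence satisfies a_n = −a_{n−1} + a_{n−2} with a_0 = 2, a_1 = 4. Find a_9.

With companion matrix B = [[−1, 1], [1, 0]], [a_n, a_{n−1}]ᵀ = B·[a_{n−1}, a_{n−2}]ᵀ, so [a_9, a_8]ᵀ = B⁸·[a_1, a_0]ᵀ.
B⁸ = [[34, −21], [−21, 13]], giving [a_9, a_8]ᵀ = [[94], [−58]].

94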